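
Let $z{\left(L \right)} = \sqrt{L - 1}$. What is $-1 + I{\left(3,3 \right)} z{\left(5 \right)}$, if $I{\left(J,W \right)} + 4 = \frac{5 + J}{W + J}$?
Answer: $- \frac{19}{3} \approx -6.3333$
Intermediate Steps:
$z{\left(L \right)} = \sqrt{-1 + L}$
$I{\left(J,W \right)} = -4 + \frac{5 + J}{J + W}$ ($I{\left(J,W \right)} = -4 + \frac{5 + J}{W + J} = -4 + \frac{5 + J}{J + W}$)
$-1 + I{\left(3,3 \right)} z{\left(5 \right)} = -1 + \frac{5 - 12 - 9}{3 + 3} \sqrt{-1 + 5} = -1 + \frac{5 - 12 - 9}{6} \sqrt{4} = -1 + \frac{1}{6} \left(-16\right) 2 = -1 - \frac{16}{3} = - \frac{19}{3}$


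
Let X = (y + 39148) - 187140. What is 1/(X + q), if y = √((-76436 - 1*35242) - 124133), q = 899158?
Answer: 751166/564250595367 - I*√235811/564250595367 ≈ 1.3313e-6 - 8.6062e-10*I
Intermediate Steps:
y = I*√235811 (y = √((-76436 - 35242) - 124133) = √(-111678 - 124133) = √(-235811) = I*√235811 ≈ 485.6*I)
X = -147992 + I*√235811 (X = (I*√235811 + 39148) - 187140 = (39148 + I*√235811) - 187140 = -147992 + I*√235811 ≈ -1.4799e+5 + 485.6*I)
1/(X + q) = 1/((-147992 + I*√235811) + 899158) = 1/(751166 + I*√235811)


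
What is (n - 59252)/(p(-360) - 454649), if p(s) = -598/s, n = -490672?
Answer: 98986320/81836521 ≈ 1.2096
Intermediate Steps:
(n - 59252)/(p(-360) - 454649) = (-490672 - 59252)/(-598/(-360) - 454649) = -549924/(-598*(-1/360) - 454649) = -549924/(299/180 - 454649) = -549924/(-81836521/180) = -549924*(-180/81836521) = 98986320/81836521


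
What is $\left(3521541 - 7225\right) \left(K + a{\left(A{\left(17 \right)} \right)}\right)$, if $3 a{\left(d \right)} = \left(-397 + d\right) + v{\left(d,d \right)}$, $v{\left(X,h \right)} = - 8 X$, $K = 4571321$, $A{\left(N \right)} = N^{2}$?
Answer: $\frac{48186694949588}{3} \approx 1.6062 \cdot 10^{13}$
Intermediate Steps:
$a{\left(d \right)} = - \frac{397}{3} - \frac{7 d}{3}$ ($a{\left(d \right)} = \frac{\left(-397 + d\right) - 8 d}{3} = \frac{-397 - 7 d}{3} = - \frac{397}{3} - \frac{7 d}{3}$)
$\left(3521541 - 7225\right) \left(K + a{\left(A{\left(17 \right)} \right)}\right) = \left(3521541 - 7225\right) \left(4571321 - \left(\frac{397}{3} + \frac{7 \cdot 17^{2}}{3}\right)\right) = \left(3521541 - 7225\right) \left(4571321 - \frac{2420}{3}\right) = 3514316 \left(4571321 - \frac{2420}{3}\right) = 3514316 \cdot \frac{13711543}{3} = \frac{48186694949588}{3}$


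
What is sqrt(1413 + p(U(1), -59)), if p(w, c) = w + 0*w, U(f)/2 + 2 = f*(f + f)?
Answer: 3*sqrt(157) ≈ 37.590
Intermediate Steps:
U(f) = -4 + 4*f**2 (U(f) = -4 + 2*(f*(f + f)) = -4 + 2*(f*(2*f)) = -4 + 2*(2*f**2) = -4 + 4*f**2)
p(w, c) = w (p(w, c) = w + 0 = w)
sqrt(1413 + p(U(1), -59)) = sqrt(1413 + (-4 + 4*1**2)) = sqrt(1413 + (-4 + 4*1)) = sqrt(1413 + (-4 + 4)) = sqrt(1413 + 0) = sqrt(1413) = 3*sqrt(157)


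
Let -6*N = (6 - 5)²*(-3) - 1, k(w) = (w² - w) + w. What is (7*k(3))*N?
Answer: 42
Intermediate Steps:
k(w) = w²
N = ⅔ (N = -((6 - 5)²*(-3) - 1)/6 = -(1²*(-3) - 1)/6 = -(1*(-3) - 1)/6 = -(-3 - 1)/6 = -⅙*(-4) = ⅔ ≈ 0.66667)
(7*k(3))*N = (7*3²)*(⅔) = (7*9)*(⅔) = 63*(⅔) = 42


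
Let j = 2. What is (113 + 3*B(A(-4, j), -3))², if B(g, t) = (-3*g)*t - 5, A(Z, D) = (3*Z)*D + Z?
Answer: 432964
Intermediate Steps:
A(Z, D) = Z + 3*D*Z (A(Z, D) = 3*D*Z + Z = Z + 3*D*Z)
B(g, t) = -5 - 3*g*t (B(g, t) = -3*g*t - 5 = -5 - 3*g*t)
(113 + 3*B(A(-4, j), -3))² = (113 + 3*(-5 - 3*(-4*(1 + 3*2))*(-3)))² = (113 + 3*(-5 - 3*(-4*(1 + 6))*(-3)))² = (113 + 3*(-5 - 3*(-4*7)*(-3)))² = (113 + 3*(-5 - 3*(-28)*(-3)))² = (113 + 3*(-5 - 252))² = (113 + 3*(-257))² = (113 - 771)² = (-658)² = 432964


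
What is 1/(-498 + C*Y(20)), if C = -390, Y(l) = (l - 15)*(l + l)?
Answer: -1/78498 ≈ -1.2739e-5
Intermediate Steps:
Y(l) = 2*l*(-15 + l) (Y(l) = (-15 + l)*(2*l) = 2*l*(-15 + l))
1/(-498 + C*Y(20)) = 1/(-498 - 780*20*(-15 + 20)) = 1/(-498 - 780*20*5) = 1/(-498 - 390*200) = 1/(-498 - 78000) = 1/(-78498) = -1/78498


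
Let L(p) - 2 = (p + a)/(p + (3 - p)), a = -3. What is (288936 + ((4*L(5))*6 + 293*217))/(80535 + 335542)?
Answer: 352581/416077 ≈ 0.84739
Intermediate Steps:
L(p) = 1 + p/3 (L(p) = 2 + (p - 3)/(p + (3 - p)) = 2 + (-3 + p)/3 = 2 + (-3 + p)*(⅓) = 2 + (-1 + p/3) = 1 + p/3)
(288936 + ((4*L(5))*6 + 293*217))/(80535 + 335542) = (288936 + ((4*(1 + (⅓)*5))*6 + 293*217))/(80535 + 335542) = (288936 + ((4*(1 + 5/3))*6 + 63581))/416077 = (288936 + ((4*(8/3))*6 + 63581))*(1/416077) = (288936 + ((32/3)*6 + 63581))*(1/416077) = (288936 + (64 + 63581))*(1/416077) = (288936 + 63645)*(1/416077) = 352581*(1/416077) = 352581/416077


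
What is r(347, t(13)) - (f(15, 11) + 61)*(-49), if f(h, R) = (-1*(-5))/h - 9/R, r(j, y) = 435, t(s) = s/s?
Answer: 112208/33 ≈ 3400.2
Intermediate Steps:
t(s) = 1
f(h, R) = -9/R + 5/h (f(h, R) = 5/h - 9/R = -9/R + 5/h)
r(347, t(13)) - (f(15, 11) + 61)*(-49) = 435 - ((-9/11 + 5/15) + 61)*(-49) = 435 - ((-9*1/11 + 5*(1/15)) + 61)*(-49) = 435 - ((-9/11 + 1/3) + 61)*(-49) = 435 - (-16/33 + 61)*(-49) = 435 - 1997*(-49)/33 = 435 - 1*(-97853/33) = 435 + 97853/33 = 112208/33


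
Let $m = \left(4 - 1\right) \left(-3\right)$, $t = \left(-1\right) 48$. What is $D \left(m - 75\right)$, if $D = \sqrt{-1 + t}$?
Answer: $- 588 i \approx - 588.0 i$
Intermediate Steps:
$t = -48$
$m = -9$ ($m = 3 \left(-3\right) = -9$)
$D = 7 i$ ($D = \sqrt{-1 - 48} = \sqrt{-49} = 7 i \approx 7.0 i$)
$D \left(m - 75\right) = 7 i \left(-9 - 75\right) = 7 i \left(-84\right) = - 588 i$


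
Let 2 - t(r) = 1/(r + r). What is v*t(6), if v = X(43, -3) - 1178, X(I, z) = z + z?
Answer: -6808/3 ≈ -2269.3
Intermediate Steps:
X(I, z) = 2*z
t(r) = 2 - 1/(2*r) (t(r) = 2 - 1/(r + r) = 2 - 1/(2*r))
v = -1184 (v = 2*(-3) - 1178 = -6 - 1178 = -1184)
v*t(6) = -1184*(2 - ½/6) = -1184*(2 - ½*⅙) = -1184*(2 - 1/12) = -1184*23/12 = -6808/3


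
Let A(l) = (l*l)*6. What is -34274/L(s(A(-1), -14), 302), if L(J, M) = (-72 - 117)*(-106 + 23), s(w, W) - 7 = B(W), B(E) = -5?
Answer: -34274/15687 ≈ -2.1849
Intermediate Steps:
A(l) = 6*l**2 (A(l) = l**2*6 = 6*l**2)
s(w, W) = 2 (s(w, W) = 7 - 5 = 2)
L(J, M) = 15687 (L(J, M) = -189*(-83) = 15687)
-34274/L(s(A(-1), -14), 302) = -34274/15687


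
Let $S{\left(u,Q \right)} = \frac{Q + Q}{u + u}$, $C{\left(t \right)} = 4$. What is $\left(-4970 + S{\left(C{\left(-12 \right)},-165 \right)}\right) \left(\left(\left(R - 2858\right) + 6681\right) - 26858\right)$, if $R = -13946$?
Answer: $\frac{741284145}{4} \approx 1.8532 \cdot 10^{8}$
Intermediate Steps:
$S{\left(u,Q \right)} = \frac{Q}{u}$ ($S{\left(u,Q \right)} = \frac{2 Q}{2 u} = 2 Q \frac{1}{2 u} = \frac{Q}{u}$)
$\left(-4970 + S{\left(C{\left(-12 \right)},-165 \right)}\right) \left(\left(\left(R - 2858\right) + 6681\right) - 26858\right) = \left(-4970 - \frac{165}{4}\right) \left(\left(\left(-13946 - 2858\right) + 6681\right) - 26858\right) = \left(-4970 - \frac{165}{4}\right) \left(\left(-16804 + 6681\right) - 26858\right) = \left(-4970 - \frac{165}{4}\right) \left(-10123 - 26858\right) = \left(- \frac{20045}{4}\right) \left(-36981\right) = \frac{741284145}{4}$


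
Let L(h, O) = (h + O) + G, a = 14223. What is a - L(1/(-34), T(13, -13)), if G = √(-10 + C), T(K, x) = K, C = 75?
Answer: 483141/34 - √65 ≈ 14202.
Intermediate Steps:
G = √65 (G = √(-10 + 75) = √65 ≈ 8.0623)
L(h, O) = O + h + √65 (L(h, O) = (h + O) + √65 = (O + h) + √65 = O + h + √65)
a - L(1/(-34), T(13, -13)) = 14223 - (13 + 1/(-34) + √65) = 14223 - (13 - 1/34 + √65) = 14223 - (441/34 + √65) = 14223 + (-441/34 - √65) = 483141/34 - √65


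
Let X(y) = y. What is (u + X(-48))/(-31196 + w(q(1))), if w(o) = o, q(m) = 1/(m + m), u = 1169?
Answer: -2242/62391 ≈ -0.035935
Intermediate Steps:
q(m) = 1/(2*m)
(u + X(-48))/(-31196 + w(q(1))) = (1169 - 48)/(-31196 + (½)/1) = 1121/(-31196 + (½)*1) = 1121/(-31196 + ½) = 1121/(-62391/2) = 1121*(-2/62391) = -2242/62391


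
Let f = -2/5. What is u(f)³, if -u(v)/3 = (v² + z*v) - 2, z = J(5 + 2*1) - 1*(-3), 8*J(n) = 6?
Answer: 125751501/125000 ≈ 1006.0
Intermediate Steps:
J(n) = ¾ (J(n) = (⅛)*6 = ¾)
z = 15/4 (z = ¾ - 1*(-3) = ¾ + 3 = 15/4 ≈ 3.7500)
f = -⅖ (f = -2*⅕ = -⅖ ≈ -0.40000)
u(v) = 6 - 3*v² - 45*v/4 (u(v) = -3*((v² + 15*v/4) - 2) = -3*(-2 + v² + 15*v/4) = 6 - 3*v² - 45*v/4)
u(f)³ = (6 - 3*(-⅖)² - 45/4*(-⅖))³ = (6 - 3*4/25 + 9/2)³ = (6 - 12/25 + 9/2)³ = (501/50)³ = 125751501/125000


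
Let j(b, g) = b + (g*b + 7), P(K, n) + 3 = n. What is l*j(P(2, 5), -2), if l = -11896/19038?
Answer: -29740/9519 ≈ -3.1243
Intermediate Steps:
P(K, n) = -3 + n
j(b, g) = 7 + b + b*g (j(b, g) = b + (b*g + 7) = b + (7 + b*g) = 7 + b + b*g)
l = -5948/9519 (l = -11896*1/19038 = -5948/9519 ≈ -0.62486)
l*j(P(2, 5), -2) = -5948*(7 + (-3 + 5) + (-3 + 5)*(-2))/9519 = -5948*(7 + 2 + 2*(-2))/9519 = -5948*(7 + 2 - 4)/9519 = -5948/9519*5 = -29740/9519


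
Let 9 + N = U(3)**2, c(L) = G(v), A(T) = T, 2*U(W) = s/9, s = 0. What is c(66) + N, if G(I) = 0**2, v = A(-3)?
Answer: -9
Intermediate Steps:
U(W) = 0 (U(W) = (0/9)/2 = (0*(1/9))/2 = (1/2)*0 = 0)
v = -3
G(I) = 0
c(L) = 0
N = -9 (N = -9 + 0**2 = -9 + 0 = -9)
c(66) + N = 0 - 9 = -9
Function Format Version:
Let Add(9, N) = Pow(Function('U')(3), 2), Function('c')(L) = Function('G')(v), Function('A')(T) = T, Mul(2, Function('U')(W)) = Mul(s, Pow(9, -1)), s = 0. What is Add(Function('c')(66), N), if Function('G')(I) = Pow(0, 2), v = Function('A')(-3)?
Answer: -9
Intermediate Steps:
Function('U')(W) = 0 (Function('U')(W) = Mul(Rational(1, 2), Mul(0, Pow(9, -1))) = Mul(Rational(1, 2), Mul(0, Rational(1, 9))) = Mul(Rational(1, 2), 0) = 0)
v = -3
Function('G')(I) = 0
Function('c')(L) = 0
N = -9 (N = Add(-9, Pow(0, 2)) = Add(-9, 0) = -9)
Add(Function('c')(66), N) = Add(0, -9) = -9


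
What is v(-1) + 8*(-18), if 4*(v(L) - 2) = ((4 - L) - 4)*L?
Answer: -569/4 ≈ -142.25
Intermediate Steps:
v(L) = 2 - L²/4 (v(L) = 2 + (((4 - L) - 4)*L)/4 = 2 + ((-L)*L)/4 = 2 + (-L²)/4 = 2 - L²/4)
v(-1) + 8*(-18) = (2 - ¼*(-1)²) + 8*(-18) = (2 - ¼*1) - 144 = (2 - ¼) - 144 = 7/4 - 144 = -569/4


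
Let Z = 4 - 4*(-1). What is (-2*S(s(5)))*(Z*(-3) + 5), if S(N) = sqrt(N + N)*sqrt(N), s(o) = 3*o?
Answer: 570*sqrt(2) ≈ 806.10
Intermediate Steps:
Z = 8 (Z = 4 + 4 = 8)
S(N) = N*sqrt(2) (S(N) = sqrt(2*N)*sqrt(N) = (sqrt(2)*sqrt(N))*sqrt(N) = N*sqrt(2))
(-2*S(s(5)))*(Z*(-3) + 5) = (-2*3*5*sqrt(2))*(8*(-3) + 5) = (-30*sqrt(2))*(-24 + 5) = -30*sqrt(2)*(-19) = 570*sqrt(2)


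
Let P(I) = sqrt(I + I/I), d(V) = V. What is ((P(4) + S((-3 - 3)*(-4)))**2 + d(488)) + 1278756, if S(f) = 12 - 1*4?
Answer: 1279313 + 16*sqrt(5) ≈ 1.2793e+6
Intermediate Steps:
S(f) = 8 (S(f) = 12 - 4 = 8)
P(I) = sqrt(1 + I) (P(I) = sqrt(I + 1) = sqrt(1 + I))
((P(4) + S((-3 - 3)*(-4)))**2 + d(488)) + 1278756 = ((sqrt(1 + 4) + 8)**2 + 488) + 1278756 = ((sqrt(5) + 8)**2 + 488) + 1278756 = ((8 + sqrt(5))**2 + 488) + 1278756 = (488 + (8 + sqrt(5))**2) + 1278756 = 1279244 + (8 + sqrt(5))**2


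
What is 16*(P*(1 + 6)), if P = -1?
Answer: -112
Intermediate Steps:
16*(P*(1 + 6)) = 16*(-(1 + 6)) = 16*(-1*7) = 16*(-7) = -112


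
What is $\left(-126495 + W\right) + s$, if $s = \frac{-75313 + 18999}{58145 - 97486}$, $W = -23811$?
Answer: $- \frac{5913132032}{39341} \approx -1.503 \cdot 10^{5}$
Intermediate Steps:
$s = \frac{56314}{39341}$ ($s = - \frac{56314}{-39341} = \left(-56314\right) \left(- \frac{1}{39341}\right) = \frac{56314}{39341} \approx 1.4314$)
$\left(-126495 + W\right) + s = \left(-126495 - 23811\right) + \frac{56314}{39341} = -150306 + \frac{56314}{39341} = - \frac{5913132032}{39341}$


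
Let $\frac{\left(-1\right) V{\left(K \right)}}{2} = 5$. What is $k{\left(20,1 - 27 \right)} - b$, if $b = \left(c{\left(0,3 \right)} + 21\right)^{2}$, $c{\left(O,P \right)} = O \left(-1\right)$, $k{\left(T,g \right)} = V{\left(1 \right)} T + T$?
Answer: $-621$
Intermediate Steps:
$V{\left(K \right)} = -10$ ($V{\left(K \right)} = \left(-2\right) 5 = -10$)
$k{\left(T,g \right)} = - 9 T$ ($k{\left(T,g \right)} = - 10 T + T = - 9 T$)
$c{\left(O,P \right)} = - O$
$b = 441$ ($b = \left(\left(-1\right) 0 + 21\right)^{2} = \left(0 + 21\right)^{2} = 21^{2} = 441$)
$k{\left(20,1 - 27 \right)} - b = \left(-9\right) 20 - 441 = -180 - 441 = -621$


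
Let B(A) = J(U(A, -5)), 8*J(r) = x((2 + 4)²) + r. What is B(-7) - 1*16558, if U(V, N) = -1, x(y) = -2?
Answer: -132467/8 ≈ -16558.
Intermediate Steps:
J(r) = -¼ + r/8 (J(r) = (-2 + r)/8 = -¼ + r/8)
B(A) = -3/8 (B(A) = -¼ + (⅛)*(-1) = -¼ - ⅛ = -3/8)
B(-7) - 1*16558 = -3/8 - 1*16558 = -3/8 - 16558 = -132467/8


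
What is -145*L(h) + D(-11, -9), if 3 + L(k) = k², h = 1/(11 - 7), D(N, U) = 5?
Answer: 6895/16 ≈ 430.94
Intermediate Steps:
h = ¼ (h = 1/4 = ¼ ≈ 0.25000)
L(k) = -3 + k²
-145*L(h) + D(-11, -9) = -145*(-3 + (¼)²) + 5 = -145*(-3 + 1/16) + 5 = -145*(-47/16) + 5 = 6815/16 + 5 = 6895/16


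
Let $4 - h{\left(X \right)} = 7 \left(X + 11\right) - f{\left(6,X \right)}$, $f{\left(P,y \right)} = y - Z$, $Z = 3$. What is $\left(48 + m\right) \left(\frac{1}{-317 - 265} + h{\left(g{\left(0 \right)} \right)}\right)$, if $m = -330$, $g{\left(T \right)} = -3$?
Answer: $\frac{1586579}{97} \approx 16356.0$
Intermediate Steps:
$f{\left(P,y \right)} = -3 + y$ ($f{\left(P,y \right)} = y - 3 = -3 + y$)
$h{\left(X \right)} = -76 - 6 X$ ($h{\left(X \right)} = 4 - \left(7 \left(X + 11\right) - \left(-3 + X\right)\right) = 4 - \left(7 \left(11 + X\right) - \left(-3 + X\right)\right) = 4 - \left(\left(77 + 7 X\right) - \left(-3 + X\right)\right) = 4 - \left(80 + 6 X\right) = -76 - 6 X$)
$\left(48 + m\right) \left(\frac{1}{-317 - 265} + h{\left(g{\left(0 \right)} \right)}\right) = \left(48 - 330\right) \left(\frac{1}{-317 - 265} - 58\right) = - 282 \left(\frac{1}{-582} + \left(-76 + 18\right)\right) = - 282 \left(- \frac{1}{582} - 58\right) = \left(-282\right) \left(- \frac{33757}{582}\right) = \frac{1586579}{97}$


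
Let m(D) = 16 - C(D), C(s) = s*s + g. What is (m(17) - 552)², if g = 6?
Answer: 690561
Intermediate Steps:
C(s) = 6 + s² (C(s) = s*s + 6 = s² + 6 = 6 + s²)
m(D) = 10 - D² (m(D) = 16 - (6 + D²) = 16 + (-6 - D²) = 10 - D²)
(m(17) - 552)² = ((10 - 1*17²) - 552)² = ((10 - 1*289) - 552)² = ((10 - 289) - 552)² = (-279 - 552)² = (-831)² = 690561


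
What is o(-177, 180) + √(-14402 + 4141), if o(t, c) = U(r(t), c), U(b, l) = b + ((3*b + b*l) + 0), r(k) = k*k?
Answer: 5764536 + I*√10261 ≈ 5.7645e+6 + 101.3*I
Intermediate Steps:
r(k) = k²
U(b, l) = 4*b + b*l (U(b, l) = b + (3*b + b*l) = 4*b + b*l)
o(t, c) = t²*(4 + c)
o(-177, 180) + √(-14402 + 4141) = (-177)²*(4 + 180) + √(-14402 + 4141) = 31329*184 + √(-10261) = 5764536 + I*√10261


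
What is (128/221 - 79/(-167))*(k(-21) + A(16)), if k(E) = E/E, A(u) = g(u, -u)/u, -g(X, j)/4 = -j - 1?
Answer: -427185/147628 ≈ -2.8937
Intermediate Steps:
g(X, j) = 4 + 4*j (g(X, j) = -4*(-j - 1) = -4*(-1 - j) = 4 + 4*j)
A(u) = (4 - 4*u)/u (A(u) = (4 + 4*(-u))/u = (4 - 4*u)/u)
k(E) = 1
(128/221 - 79/(-167))*(k(-21) + A(16)) = (128/221 - 79/(-167))*(1 + (-4 + 4/16)) = (128*(1/221) - 79*(-1/167))*(1 + (-4 + 4*(1/16))) = (128/221 + 79/167)*(1 + (-4 + ¼)) = 38835*(1 - 15/4)/36907 = (38835/36907)*(-11/4) = -427185/147628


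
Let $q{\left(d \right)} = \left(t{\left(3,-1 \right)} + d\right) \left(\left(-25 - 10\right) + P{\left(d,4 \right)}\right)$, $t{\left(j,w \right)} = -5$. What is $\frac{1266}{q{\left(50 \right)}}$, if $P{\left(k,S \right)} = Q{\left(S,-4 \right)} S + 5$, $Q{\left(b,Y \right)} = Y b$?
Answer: $- \frac{211}{705} \approx -0.29929$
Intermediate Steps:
$P{\left(k,S \right)} = 5 - 4 S^{2}$ ($P{\left(k,S \right)} = - 4 S S + 5 = - 4 S^{2} + 5 = 5 - 4 S^{2}$)
$q{\left(d \right)} = 470 - 94 d$ ($q{\left(d \right)} = \left(-5 + d\right) \left(\left(-25 - 10\right) + \left(5 - 4 \cdot 4^{2}\right)\right) = \left(-5 + d\right) \left(-35 + \left(5 - 64\right)\right) = \left(-5 + d\right) \left(-35 - 59\right) = \left(-5 + d\right) \left(-94\right) = 470 - 94 d$)
$\frac{1266}{q{\left(50 \right)}} = \frac{1266}{470 - 4700} = \frac{1266}{-4230} = 1266 \left(- \frac{1}{4230}\right) = - \frac{211}{705}$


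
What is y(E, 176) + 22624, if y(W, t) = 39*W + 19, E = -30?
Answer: 21473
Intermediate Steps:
y(W, t) = 19 + 39*W
y(E, 176) + 22624 = (19 + 39*(-30)) + 22624 = (19 - 1170) + 22624 = -1151 + 22624 = 21473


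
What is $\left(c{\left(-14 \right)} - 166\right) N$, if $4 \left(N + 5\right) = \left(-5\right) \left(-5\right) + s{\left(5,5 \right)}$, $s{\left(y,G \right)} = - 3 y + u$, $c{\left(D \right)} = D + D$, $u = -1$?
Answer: $\frac{1067}{2} \approx 533.5$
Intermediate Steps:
$c{\left(D \right)} = 2 D$
$s{\left(y,G \right)} = -1 - 3 y$ ($s{\left(y,G \right)} = - 3 y - 1 = -1 - 3 y$)
$N = - \frac{11}{4}$ ($N = -5 + \frac{\left(-5\right) \left(-5\right) - 16}{4} = -5 + \frac{25 - 16}{4} = -5 + \frac{1}{4} \cdot 9 = -5 + \frac{9}{4} = - \frac{11}{4} \approx -2.75$)
$\left(c{\left(-14 \right)} - 166\right) N = \left(2 \left(-14\right) - 166\right) \left(- \frac{11}{4}\right) = \left(-28 - 166\right) \left(- \frac{11}{4}\right) = \left(-194\right) \left(- \frac{11}{4}\right) = \frac{1067}{2}$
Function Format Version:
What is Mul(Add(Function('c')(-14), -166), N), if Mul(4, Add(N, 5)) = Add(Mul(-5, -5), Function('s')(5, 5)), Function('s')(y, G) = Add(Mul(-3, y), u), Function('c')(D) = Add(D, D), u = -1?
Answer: Rational(1067, 2) ≈ 533.50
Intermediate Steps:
Function('c')(D) = Mul(2, D)
Function('s')(y, G) = Add(-1, Mul(-3, y)) (Function('s')(y, G) = Add(Mul(-3, y), -1) = Add(-1, Mul(-3, y)))
N = Rational(-11, 4) (N = Add(-5, Mul(Rational(1, 4), Add(Mul(-5, -5), Add(-1, Mul(-3, 5))))) = Add(-5, Mul(Rational(1, 4), Add(25, Add(-1, -15)))) = Add(-5, Mul(Rational(1, 4), Add(25, -16))) = Add(-5, Mul(Rational(1, 4), 9)) = Add(-5, Rational(9, 4)) = Rational(-11, 4) ≈ -2.7500)
Mul(Add(Function('c')(-14), -166), N) = Mul(Add(Mul(2, -14), -166), Rational(-11, 4)) = Mul(Add(-28, -166), Rational(-11, 4)) = Mul(-194, Rational(-11, 4)) = Rational(1067, 2)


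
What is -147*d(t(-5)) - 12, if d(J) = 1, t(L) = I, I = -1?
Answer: -159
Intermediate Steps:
t(L) = -1
-147*d(t(-5)) - 12 = -147*1 - 12 = -147 - 12 = -159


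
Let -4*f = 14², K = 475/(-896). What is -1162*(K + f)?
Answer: 3683457/64 ≈ 57554.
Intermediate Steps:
K = -475/896 (K = 475*(-1/896) = -475/896 ≈ -0.53013)
f = -49 (f = -¼*14² = -¼*196 = -49)
-1162*(K + f) = -1162*(-475/896 - 49) = -1162*(-44379/896) = 3683457/64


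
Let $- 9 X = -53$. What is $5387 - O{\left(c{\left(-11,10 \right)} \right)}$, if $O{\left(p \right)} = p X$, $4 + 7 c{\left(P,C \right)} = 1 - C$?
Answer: $\frac{340070}{63} \approx 5397.9$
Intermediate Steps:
$X = \frac{53}{9}$ ($X = \left(- \frac{1}{9}\right) \left(-53\right) = \frac{53}{9} \approx 5.8889$)
$c{\left(P,C \right)} = - \frac{3}{7} - \frac{C}{7}$ ($c{\left(P,C \right)} = - \frac{4}{7} + \frac{1 - C}{7} = - \frac{4}{7} - \left(- \frac{1}{7} + \frac{C}{7}\right) = - \frac{3}{7} - \frac{C}{7}$)
$O{\left(p \right)} = \frac{53 p}{9}$ ($O{\left(p \right)} = p \frac{53}{9} = \frac{53 p}{9}$)
$5387 - O{\left(c{\left(-11,10 \right)} \right)} = 5387 - \frac{53 \left(- \frac{3}{7} - \frac{10}{7}\right)}{9} = 5387 - \frac{53}{9} \left(- \frac{13}{7}\right) = 5387 - - \frac{689}{63} = 5387 + \frac{689}{63} = \frac{340070}{63}$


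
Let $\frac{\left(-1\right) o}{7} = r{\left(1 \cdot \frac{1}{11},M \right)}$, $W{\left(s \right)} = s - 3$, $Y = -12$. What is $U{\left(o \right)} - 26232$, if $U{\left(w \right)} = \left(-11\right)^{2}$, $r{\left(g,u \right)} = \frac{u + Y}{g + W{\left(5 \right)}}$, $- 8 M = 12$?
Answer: $-26111$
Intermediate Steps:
$M = - \frac{3}{2}$ ($M = \left(- \frac{1}{8}\right) 12 = - \frac{3}{2} \approx -1.5$)
$W{\left(s \right)} = -3 + s$ ($W{\left(s \right)} = s - 3 = -3 + s$)
$r{\left(g,u \right)} = \frac{-12 + u}{2 + g}$ ($r{\left(g,u \right)} = \frac{u - 12}{g + \left(-3 + 5\right)} = \frac{-12 + u}{g + 2} = \frac{-12 + u}{2 + g}$)
$o = \frac{2079}{46}$ ($o = - 7 \frac{-12 - \frac{3}{2}}{2 + 1 \cdot \frac{1}{11}} = - 7 \frac{1}{2 + 1 \cdot \frac{1}{11}} \left(- \frac{27}{2}\right) = - 7 \frac{1}{2 + \frac{1}{11}} \left(- \frac{27}{2}\right) = - 7 \frac{1}{\frac{23}{11}} \left(- \frac{27}{2}\right) = - 7 \cdot \frac{11}{23} \left(- \frac{27}{2}\right) = \left(-7\right) \left(- \frac{297}{46}\right) = \frac{2079}{46} \approx 45.196$)
$U{\left(w \right)} = 121$
$U{\left(o \right)} - 26232 = 121 - 26232 = -26111$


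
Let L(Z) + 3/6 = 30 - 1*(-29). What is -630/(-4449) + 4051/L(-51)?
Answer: 12039836/173511 ≈ 69.389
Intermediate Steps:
L(Z) = 117/2 (L(Z) = -½ + (30 - 1*(-29)) = -½ + (30 + 29) = -½ + 59 = 117/2)
-630/(-4449) + 4051/L(-51) = -630/(-4449) + 4051/(117/2) = -630*(-1/4449) + 4051*(2/117) = 210/1483 + 8102/117 = 12039836/173511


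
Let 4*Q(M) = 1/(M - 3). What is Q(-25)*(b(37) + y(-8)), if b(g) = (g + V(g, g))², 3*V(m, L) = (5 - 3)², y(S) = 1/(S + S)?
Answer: -211591/16128 ≈ -13.119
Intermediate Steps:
Q(M) = 1/(4*(-3 + M)) (Q(M) = 1/(4*(M - 3)) = 1/(4*(-3 + M)))
y(S) = 1/(2*S)
V(m, L) = 4/3 (V(m, L) = (5 - 3)²/3 = (⅓)*2² = (⅓)*4 = 4/3)
b(g) = (4/3 + g)² (b(g) = (g + 4/3)² = (4/3 + g)²)
Q(-25)*(b(37) + y(-8)) = (1/(4*(-3 - 25)))*((4 + 3*37)²/9 + (½)/(-8)) = ((¼)/(-28))*((4 + 111)²/9 + (½)*(-⅛)) = ((¼)*(-1/28))*((⅑)*115² - 1/16) = -((⅑)*13225 - 1/16)/112 = -(13225/9 - 1/16)/112 = -1/112*211591/144 = -211591/16128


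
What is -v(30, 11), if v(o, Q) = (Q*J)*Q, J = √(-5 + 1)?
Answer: -242*I ≈ -242.0*I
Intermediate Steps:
J = 2*I (J = √(-4) = 2*I ≈ 2.0*I)
v(o, Q) = 2*I*Q² (v(o, Q) = (Q*(2*I))*Q = (2*I*Q)*Q = 2*I*Q²)
-v(30, 11) = -2*I*11² = -2*I*121 = -242*I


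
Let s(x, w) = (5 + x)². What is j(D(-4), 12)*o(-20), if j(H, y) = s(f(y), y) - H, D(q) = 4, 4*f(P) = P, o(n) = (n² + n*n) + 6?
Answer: 48360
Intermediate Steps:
o(n) = 6 + 2*n² (o(n) = (n² + n²) + 6 = 2*n² + 6 = 6 + 2*n²)
f(P) = P/4
j(H, y) = (5 + y/4)² - H
j(D(-4), 12)*o(-20) = (-1*4 + (20 + 12)²/16)*(6 + 2*(-20)²) = (-4 + (1/16)*32²)*(6 + 2*400) = (-4 + (1/16)*1024)*(6 + 800) = (-4 + 64)*806 = 60*806 = 48360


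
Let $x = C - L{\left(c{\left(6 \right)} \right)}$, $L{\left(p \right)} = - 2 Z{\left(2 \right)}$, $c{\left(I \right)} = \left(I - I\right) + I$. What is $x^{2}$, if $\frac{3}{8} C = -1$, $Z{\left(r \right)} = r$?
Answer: $\frac{16}{9} \approx 1.7778$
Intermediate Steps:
$c{\left(I \right)} = I$ ($c{\left(I \right)} = 0 + I = I$)
$C = - \frac{8}{3}$ ($C = \frac{8}{3} \left(-1\right) = - \frac{8}{3} \approx -2.6667$)
$L{\left(p \right)} = -4$ ($L{\left(p \right)} = \left(-2\right) 2 = -4$)
$x = \frac{4}{3}$ ($x = - \frac{8}{3} - -4 = - \frac{8}{3} + 4 = \frac{4}{3} \approx 1.3333$)
$x^{2} = \left(\frac{4}{3}\right)^{2} = \frac{16}{9}$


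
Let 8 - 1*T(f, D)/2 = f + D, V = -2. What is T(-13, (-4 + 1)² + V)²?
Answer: 784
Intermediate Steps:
T(f, D) = 16 - 2*D - 2*f (T(f, D) = 16 - 2*(f + D) = 16 - 2*(D + f) = 16 + (-2*D - 2*f) = 16 - 2*D - 2*f)
T(-13, (-4 + 1)² + V)² = (16 - 2*((-4 + 1)² - 2) - 2*(-13))² = (16 - 2*((-3)² - 2) + 26)² = (16 - 2*(9 - 2) + 26)² = (16 - 2*7 + 26)² = (16 - 14 + 26)² = 28² = 784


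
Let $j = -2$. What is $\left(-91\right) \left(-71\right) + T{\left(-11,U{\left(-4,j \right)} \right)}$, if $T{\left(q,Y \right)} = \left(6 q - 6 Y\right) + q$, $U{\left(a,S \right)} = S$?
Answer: $6396$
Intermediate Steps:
$T{\left(q,Y \right)} = - 6 Y + 7 q$ ($T{\left(q,Y \right)} = \left(- 6 Y + 6 q\right) + q = - 6 Y + 7 q$)
$\left(-91\right) \left(-71\right) + T{\left(-11,U{\left(-4,j \right)} \right)} = \left(-91\right) \left(-71\right) + \left(\left(-6\right) \left(-2\right) + 7 \left(-11\right)\right) = 6461 + \left(12 - 77\right) = 6461 - 65 = 6396$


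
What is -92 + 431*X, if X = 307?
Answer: 132225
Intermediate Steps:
-92 + 431*X = -92 + 431*307 = -92 + 132317 = 132225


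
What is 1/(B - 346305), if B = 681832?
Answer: 1/335527 ≈ 2.9804e-6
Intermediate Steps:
1/(B - 346305) = 1/(681832 - 346305) = 1/335527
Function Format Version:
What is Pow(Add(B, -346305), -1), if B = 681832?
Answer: Rational(1, 335527) ≈ 2.9804e-6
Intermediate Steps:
Pow(Add(B, -346305), -1) = Pow(Add(681832, -346305), -1) = Pow(335527, -1) = Rational(1, 335527)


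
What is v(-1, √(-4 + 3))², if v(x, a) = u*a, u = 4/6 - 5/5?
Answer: -⅑ ≈ -0.11111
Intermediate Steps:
u = -⅓ (u = 4*(⅙) - 5*⅕ = ⅔ - 1 = -⅓ ≈ -0.33333)
v(x, a) = -a/3
v(-1, √(-4 + 3))² = (-√(-4 + 3)/3)² = (-I/3)² = -⅑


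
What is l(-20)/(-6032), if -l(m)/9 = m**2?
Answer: 225/377 ≈ 0.59682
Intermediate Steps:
l(m) = -9*m**2
l(-20)/(-6032) = -9*(-20)**2/(-6032) = -9*400*(-1/6032) = -3600*(-1/6032) = 225/377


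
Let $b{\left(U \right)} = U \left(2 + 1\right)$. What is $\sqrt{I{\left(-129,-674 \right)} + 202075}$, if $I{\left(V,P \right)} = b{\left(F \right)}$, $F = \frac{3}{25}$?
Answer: $\frac{2 \sqrt{1262971}}{5} \approx 449.53$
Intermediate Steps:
$F = \frac{3}{25}$ ($F = 3 \cdot \frac{1}{25} = \frac{3}{25} \approx 0.12$)
$b{\left(U \right)} = 3 U$ ($b{\left(U \right)} = U 3 = 3 U$)
$I{\left(V,P \right)} = \frac{9}{25}$ ($I{\left(V,P \right)} = 3 \cdot \frac{3}{25} = \frac{9}{25}$)
$\sqrt{I{\left(-129,-674 \right)} + 202075} = \sqrt{\frac{9}{25} + 202075} = \sqrt{\frac{5051884}{25}} = \frac{2 \sqrt{1262971}}{5}$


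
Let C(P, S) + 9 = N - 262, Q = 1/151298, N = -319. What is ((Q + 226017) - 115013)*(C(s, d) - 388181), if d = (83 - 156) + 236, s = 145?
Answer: -6529285779625803/151298 ≈ -4.3155e+10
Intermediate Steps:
Q = 1/151298 ≈ 6.6095e-6
d = 163 (d = -73 + 236 = 163)
C(P, S) = -590 (C(P, S) = -9 + (-319 - 262) = -9 - 581 = -590)
((Q + 226017) - 115013)*(C(s, d) - 388181) = ((1/151298 + 226017) - 115013)*(-590 - 388181) = (34195920067/151298 - 115013)*(-388771) = (16794683193/151298)*(-388771) = -6529285779625803/151298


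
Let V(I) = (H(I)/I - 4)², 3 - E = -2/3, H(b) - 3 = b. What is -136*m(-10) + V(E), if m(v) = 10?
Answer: -163984/121 ≈ -1355.2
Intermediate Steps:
H(b) = 3 + b
E = 11/3 (E = 3 - (-2)/3 = 3 - 1*(-⅔) = 3 + ⅔ = 11/3 ≈ 3.6667)
V(I) = (-4 + (3 + I)/I)² (V(I) = ((3 + I)/I - 4)² = (-4 + (3 + I)/I)²)
-136*m(-10) + V(E) = -136*10 + 9*(-1 + 11/3)²/(11/3)² = -1360 + 9*(9/121)*(8/3)² = -1360 + 9*(9/121)*(64/9) = -1360 + 576/121 = -163984/121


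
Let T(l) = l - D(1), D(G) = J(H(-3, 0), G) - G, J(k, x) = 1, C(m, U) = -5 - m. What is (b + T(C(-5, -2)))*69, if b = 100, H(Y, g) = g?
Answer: 6900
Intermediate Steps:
D(G) = 1 - G
T(l) = l (T(l) = l - (1 - 1*1) = l - (1 - 1) = l - 1*0 = l + 0 = l)
(b + T(C(-5, -2)))*69 = (100 + (-5 - 1*(-5)))*69 = (100 + (-5 + 5))*69 = (100 + 0)*69 = 100*69 = 6900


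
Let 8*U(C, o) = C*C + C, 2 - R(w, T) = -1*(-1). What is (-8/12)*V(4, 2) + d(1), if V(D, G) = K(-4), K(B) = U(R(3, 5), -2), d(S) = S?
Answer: 5/6 ≈ 0.83333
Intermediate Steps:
R(w, T) = 1 (R(w, T) = 2 - (-1)*(-1) = 2 - 1*1 = 2 - 1 = 1)
U(C, o) = C/8 + C**2/8 (U(C, o) = (C*C + C)/8 = (C**2 + C)/8 = (C + C**2)/8 = C/8 + C**2/8)
K(B) = 1/4 (K(B) = (1/8)*1*(1 + 1) = (1/8)*1*2 = 1/4)
V(D, G) = 1/4
(-8/12)*V(4, 2) + d(1) = -8/12*(1/4) + 1 = -8*1/12*(1/4) + 1 = -2/3*1/4 + 1 = -1/6 + 1 = 5/6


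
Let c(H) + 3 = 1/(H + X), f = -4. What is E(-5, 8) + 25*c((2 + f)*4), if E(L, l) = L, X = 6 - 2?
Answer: -345/4 ≈ -86.250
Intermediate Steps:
X = 4
c(H) = -3 + 1/(4 + H) (c(H) = -3 + 1/(H + 4) = -3 + 1/(4 + H))
E(-5, 8) + 25*c((2 + f)*4) = -5 + 25*((-11 - 3*(2 - 4)*4)/(4 + (2 - 4)*4)) = -5 + 25*((-11 - (-6)*4)/(4 - 2*4)) = -5 + 25*((-11 - 3*(-8))/(4 - 8)) = -5 + 25*((-11 + 24)/(-4)) = -5 + 25*(-¼*13) = -5 + 25*(-13/4) = -5 - 325/4 = -345/4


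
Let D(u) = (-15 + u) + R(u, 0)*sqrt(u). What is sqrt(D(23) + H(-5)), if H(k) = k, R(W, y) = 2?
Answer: sqrt(3 + 2*sqrt(23)) ≈ 3.5485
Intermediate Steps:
D(u) = -15 + u + 2*sqrt(u) (D(u) = (-15 + u) + 2*sqrt(u) = -15 + u + 2*sqrt(u))
sqrt(D(23) + H(-5)) = sqrt((-15 + 23 + 2*sqrt(23)) - 5) = sqrt((8 + 2*sqrt(23)) - 5) = sqrt(3 + 2*sqrt(23))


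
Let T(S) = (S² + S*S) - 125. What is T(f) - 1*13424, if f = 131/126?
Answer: -107534801/7938 ≈ -13547.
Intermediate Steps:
f = 131/126 (f = 131*(1/126) = 131/126 ≈ 1.0397)
T(S) = -125 + 2*S² (T(S) = (S² + S²) - 125 = 2*S² - 125 = -125 + 2*S²)
T(f) - 1*13424 = (-125 + 2*(131/126)²) - 1*13424 = (-125 + 2*(17161/15876)) - 13424 = (-125 + 17161/7938) - 13424 = -975089/7938 - 13424 = -107534801/7938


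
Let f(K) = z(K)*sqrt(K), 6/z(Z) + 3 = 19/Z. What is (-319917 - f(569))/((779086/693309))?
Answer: -221801335353/779086 + 1183478463*sqrt(569)/657548584 ≈ -2.8465e+5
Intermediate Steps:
z(Z) = 6/(-3 + 19/Z)
f(K) = -6*K**(3/2)/(-19 + 3*K) (f(K) = (-6*K/(-19 + 3*K))*sqrt(K) = -6*K**(3/2)/(-19 + 3*K))
(-319917 - f(569))/((779086/693309)) = (-319917 - (-6)*569**(3/2)/(-19 + 3*569))/((779086/693309)) = (-319917 - (-6)*569*sqrt(569)/(-19 + 1707))/((779086*(1/693309))) = (-319917 - (-6)*569*sqrt(569)/1688)/(779086/693309) = (-319917 - (-6)*569*sqrt(569)/1688)*(693309/779086) = (-319917 - (-1707)*sqrt(569)/844)*(693309/779086) = (-319917 + 1707*sqrt(569)/844)*(693309/779086) = -221801335353/779086 + 1183478463*sqrt(569)/657548584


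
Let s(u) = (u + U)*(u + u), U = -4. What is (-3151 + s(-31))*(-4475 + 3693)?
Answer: 767142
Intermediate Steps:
s(u) = 2*u*(-4 + u) (s(u) = (u - 4)*(u + u) = (-4 + u)*(2*u) = 2*u*(-4 + u))
(-3151 + s(-31))*(-4475 + 3693) = (-3151 + 2*(-31)*(-4 - 31))*(-4475 + 3693) = (-3151 + 2*(-31)*(-35))*(-782) = (-3151 + 2170)*(-782) = -981*(-782) = 767142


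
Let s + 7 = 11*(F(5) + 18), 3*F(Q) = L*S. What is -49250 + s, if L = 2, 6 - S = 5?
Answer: -147155/3 ≈ -49052.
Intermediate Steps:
S = 1 (S = 6 - 1*5 = 6 - 5 = 1)
F(Q) = ⅔ (F(Q) = (2*1)/3 = (⅓)*2 = ⅔)
s = 595/3 (s = -7 + 11*(⅔ + 18) = -7 + 11*(56/3) = -7 + 616/3 = 595/3 ≈ 198.33)
-49250 + s = -49250 + 595/3 = -147155/3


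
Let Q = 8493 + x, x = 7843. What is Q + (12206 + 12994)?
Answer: 41536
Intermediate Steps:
Q = 16336 (Q = 8493 + 7843 = 16336)
Q + (12206 + 12994) = 16336 + (12206 + 12994) = 16336 + 25200 = 41536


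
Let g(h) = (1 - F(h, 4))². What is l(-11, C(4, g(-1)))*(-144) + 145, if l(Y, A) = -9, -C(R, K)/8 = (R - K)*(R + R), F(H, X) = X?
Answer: 1441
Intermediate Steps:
g(h) = 9 (g(h) = (1 - 1*4)² = (1 - 4)² = (-3)² = 9)
C(R, K) = -16*R*(R - K) (C(R, K) = -8*(R - K)*(R + R) = -8*(R - K)*2*R = -16*R*(R - K))
l(-11, C(4, g(-1)))*(-144) + 145 = -9*(-144) + 145 = 1296 + 145 = 1441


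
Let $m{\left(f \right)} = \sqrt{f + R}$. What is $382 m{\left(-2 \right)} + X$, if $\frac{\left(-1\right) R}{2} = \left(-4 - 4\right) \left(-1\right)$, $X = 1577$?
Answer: $1577 + 1146 i \sqrt{2} \approx 1577.0 + 1620.7 i$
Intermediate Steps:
$R = -16$ ($R = - 2 \left(-4 - 4\right) \left(-1\right) = - 2 \left(\left(-8\right) \left(-1\right)\right) = \left(-2\right) 8 = -16$)
$m{\left(f \right)} = \sqrt{-16 + f}$ ($m{\left(f \right)} = \sqrt{f - 16} = \sqrt{-16 + f}$)
$382 m{\left(-2 \right)} + X = 382 \sqrt{-16 - 2} + 1577 = 382 \sqrt{-18} + 1577 = 382 \cdot 3 i \sqrt{2} + 1577 = 1146 i \sqrt{2} + 1577 = 1577 + 1146 i \sqrt{2}$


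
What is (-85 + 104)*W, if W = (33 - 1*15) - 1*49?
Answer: -589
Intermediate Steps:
W = -31 (W = (33 - 15) - 49 = 18 - 49 = -31)
(-85 + 104)*W = (-85 + 104)*(-31) = 19*(-31) = -589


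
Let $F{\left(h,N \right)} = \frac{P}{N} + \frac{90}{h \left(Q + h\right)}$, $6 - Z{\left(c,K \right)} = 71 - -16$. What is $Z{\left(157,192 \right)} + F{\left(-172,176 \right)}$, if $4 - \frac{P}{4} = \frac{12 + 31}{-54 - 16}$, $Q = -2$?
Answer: $- \frac{310687229}{3840760} \approx -80.892$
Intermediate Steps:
$P = \frac{646}{35}$ ($P = 16 - 4 \frac{12 + 31}{-54 - 16} = 16 - 4 \frac{43}{-70} = 16 - 4 \cdot 43 \left(- \frac{1}{70}\right) = 16 - - \frac{86}{35} = 16 + \frac{86}{35} = \frac{646}{35} \approx 18.457$)
$Z{\left(c,K \right)} = -81$ ($Z{\left(c,K \right)} = 6 - \left(71 - -16\right) = 6 - \left(71 + 16\right) = 6 - 87 = -81$)
$F{\left(h,N \right)} = \frac{646}{35 N} + \frac{90}{h \left(-2 + h\right)}$
$Z{\left(157,192 \right)} + F{\left(-172,176 \right)} = -81 + \frac{2 \left(\left(-646\right) \left(-172\right) + 323 \left(-172\right)^{2} + 1575 \cdot 176\right)}{35 \cdot 176 \left(-172\right) \left(-2 - 172\right)} = -81 + \frac{2}{35} \cdot \frac{1}{176} \left(- \frac{1}{172}\right) \frac{1}{-174} \left(111112 + 323 \cdot 29584 + 277200\right) = -81 + \frac{2}{35} \cdot \frac{1}{176} \left(- \frac{1}{172}\right) \left(- \frac{1}{174}\right) \left(111112 + 9555632 + 277200\right) = -81 + \frac{2}{35} \cdot \frac{1}{176} \left(- \frac{1}{172}\right) \left(- \frac{1}{174}\right) 9943944 = -81 + \frac{414331}{3840760} = - \frac{310687229}{3840760}$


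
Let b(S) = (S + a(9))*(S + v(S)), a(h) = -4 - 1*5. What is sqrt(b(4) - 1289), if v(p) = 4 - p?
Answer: I*sqrt(1309) ≈ 36.18*I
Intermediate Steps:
a(h) = -9 (a(h) = -4 - 5 = -9)
b(S) = -36 + 4*S (b(S) = (S - 9)*(S + (4 - S)) = (-9 + S)*4 = -36 + 4*S)
sqrt(b(4) - 1289) = sqrt((-36 + 4*4) - 1289) = sqrt((-36 + 16) - 1289) = sqrt(-20 - 1289) = sqrt(-1309) = I*sqrt(1309)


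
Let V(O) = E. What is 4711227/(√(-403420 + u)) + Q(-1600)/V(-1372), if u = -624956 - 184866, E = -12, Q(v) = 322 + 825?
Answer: -1147/12 - 1570409*I*√1213242/404414 ≈ -95.583 - 4277.2*I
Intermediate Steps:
Q(v) = 1147
u = -809822
V(O) = -12
4711227/(√(-403420 + u)) + Q(-1600)/V(-1372) = 4711227/(√(-403420 - 809822)) + 1147/(-12) = 4711227/(√(-1213242)) + 1147*(-1/12) = 4711227/((I*√1213242)) - 1147/12 = 4711227*(-I*√1213242/1213242) - 1147/12 = -1570409*I*√1213242/404414 - 1147/12 = -1147/12 - 1570409*I*√1213242/404414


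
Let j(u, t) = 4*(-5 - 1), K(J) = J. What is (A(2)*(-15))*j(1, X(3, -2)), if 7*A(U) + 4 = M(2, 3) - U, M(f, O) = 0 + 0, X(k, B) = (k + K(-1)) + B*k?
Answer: -2160/7 ≈ -308.57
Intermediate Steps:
X(k, B) = -1 + k + B*k (X(k, B) = (k - 1) + B*k = (-1 + k) + B*k = -1 + k + B*k)
M(f, O) = 0
A(U) = -4/7 - U/7 (A(U) = -4/7 + (0 - U)/7 = -4/7 + (-U)/7 = -4/7 - U/7)
j(u, t) = -24 (j(u, t) = 4*(-6) = -24)
(A(2)*(-15))*j(1, X(3, -2)) = ((-4/7 - ⅐*2)*(-15))*(-24) = ((-4/7 - 2/7)*(-15))*(-24) = -6/7*(-15)*(-24) = (90/7)*(-24) = -2160/7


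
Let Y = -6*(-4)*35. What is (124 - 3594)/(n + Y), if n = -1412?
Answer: 1735/286 ≈ 6.0664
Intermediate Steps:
Y = 840 (Y = 24*35 = 840)
(124 - 3594)/(n + Y) = (124 - 3594)/(-1412 + 840) = -3470/(-572) = -3470*(-1/572) = 1735/286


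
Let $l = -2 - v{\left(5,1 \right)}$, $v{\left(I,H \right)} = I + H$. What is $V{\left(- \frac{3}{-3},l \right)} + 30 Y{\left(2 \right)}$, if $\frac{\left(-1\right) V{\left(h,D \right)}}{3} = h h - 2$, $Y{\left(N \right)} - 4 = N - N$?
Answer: $123$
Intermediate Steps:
$v{\left(I,H \right)} = H + I$
$Y{\left(N \right)} = 4$ ($Y{\left(N \right)} = 4 + \left(N - N\right) = 4 + 0 = 4$)
$l = -8$ ($l = -2 - \left(1 + 5\right) = -2 - 6 = -8$)
$V{\left(h,D \right)} = 6 - 3 h^{2}$ ($V{\left(h,D \right)} = - 3 \left(h h - 2\right) = - 3 \left(h^{2} - 2\right) = - 3 \left(-2 + h^{2}\right) = 6 - 3 h^{2}$)
$V{\left(- \frac{3}{-3},l \right)} + 30 Y{\left(2 \right)} = \left(6 - 3 \left(- \frac{3}{-3}\right)^{2}\right) + 30 \cdot 4 = \left(6 - 3 \left(\left(-3\right) \left(- \frac{1}{3}\right)\right)^{2}\right) + 120 = \left(6 - 3 \cdot 1^{2}\right) + 120 = \left(6 - 3\right) + 120 = 3 + 120 = 123$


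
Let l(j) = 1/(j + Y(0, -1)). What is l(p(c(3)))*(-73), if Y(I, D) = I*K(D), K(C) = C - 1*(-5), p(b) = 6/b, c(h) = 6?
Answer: -73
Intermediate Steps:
K(C) = 5 + C (K(C) = C + 5 = 5 + C)
Y(I, D) = I*(5 + D)
l(j) = 1/j (l(j) = 1/(j + 0*(5 - 1)) = 1/(j + 0*4) = 1/(j + 0) = 1/j)
l(p(c(3)))*(-73) = -73/(6/6) = -73/(6*(⅙)) = -73/1 = 1*(-73) = -73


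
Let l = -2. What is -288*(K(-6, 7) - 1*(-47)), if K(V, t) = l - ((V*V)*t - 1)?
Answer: 59328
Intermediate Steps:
K(V, t) = -1 - t*V² (K(V, t) = -2 - ((V*V)*t - 1) = -2 - (V²*t - 1) = -2 - (t*V² - 1) = -2 - (-1 + t*V²) = -2 + (1 - t*V²) = -1 - t*V²)
-288*(K(-6, 7) - 1*(-47)) = -288*((-1 - 1*7*(-6)²) - 1*(-47)) = -288*((-1 - 1*7*36) + 47) = -288*((-1 - 252) + 47) = -288*(-253 + 47) = -288*(-206) = 59328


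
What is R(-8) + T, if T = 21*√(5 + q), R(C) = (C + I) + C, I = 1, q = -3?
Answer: -15 + 21*√2 ≈ 14.698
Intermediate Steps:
R(C) = 1 + 2*C (R(C) = (C + 1) + C = (1 + C) + C = 1 + 2*C)
T = 21*√2 (T = 21*√(5 - 3) = 21*√2 ≈ 29.698)
R(-8) + T = (1 + 2*(-8)) + 21*√2 = (1 - 16) + 21*√2 = -15 + 21*√2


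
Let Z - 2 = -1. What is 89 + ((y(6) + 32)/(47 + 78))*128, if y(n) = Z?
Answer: 15349/125 ≈ 122.79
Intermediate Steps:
Z = 1 (Z = 2 - 1 = 1)
y(n) = 1
89 + ((y(6) + 32)/(47 + 78))*128 = 89 + ((1 + 32)/(47 + 78))*128 = 89 + (33/125)*128 = 89 + 4224/125 = 15349/125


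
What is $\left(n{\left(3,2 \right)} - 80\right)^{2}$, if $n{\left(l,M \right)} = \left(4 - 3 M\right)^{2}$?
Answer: $5776$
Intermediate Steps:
$\left(n{\left(3,2 \right)} - 80\right)^{2} = \left(\left(-4 + 3 \cdot 2\right)^{2} - 80\right)^{2} = \left(\left(-4 + 6\right)^{2} - 80\right)^{2} = \left(2^{2} - 80\right)^{2} = \left(4 - 80\right)^{2} = \left(-76\right)^{2} = 5776$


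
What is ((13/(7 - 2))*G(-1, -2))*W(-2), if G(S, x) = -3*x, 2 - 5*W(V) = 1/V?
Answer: 39/5 ≈ 7.8000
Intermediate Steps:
W(V) = 2/5 - 1/(5*V)
((13/(7 - 2))*G(-1, -2))*W(-2) = ((13/(7 - 2))*(-3*(-2)))*((1/5)*(-1 + 2*(-2))/(-2)) = ((13/5)*6)*((1/5)*(-1/2)*(-1 - 4)) = (((1/5)*13)*6)*((1/5)*(-1/2)*(-5)) = ((13/5)*6)*(1/2) = (78/5)*(1/2) = 39/5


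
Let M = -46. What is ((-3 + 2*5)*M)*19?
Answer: -6118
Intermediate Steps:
((-3 + 2*5)*M)*19 = ((-3 + 2*5)*(-46))*19 = ((-3 + 10)*(-46))*19 = (7*(-46))*19 = -322*19 = -6118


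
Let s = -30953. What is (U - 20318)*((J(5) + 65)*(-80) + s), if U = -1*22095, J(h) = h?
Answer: 1550322389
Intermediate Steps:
U = -22095
(U - 20318)*((J(5) + 65)*(-80) + s) = (-22095 - 20318)*((5 + 65)*(-80) - 30953) = -42413*(70*(-80) - 30953) = -42413*(-5600 - 30953) = -42413*(-36553) = 1550322389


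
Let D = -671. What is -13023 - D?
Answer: -12352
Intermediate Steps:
-13023 - D = -13023 - 1*(-671) = -13023 + 671 = -12352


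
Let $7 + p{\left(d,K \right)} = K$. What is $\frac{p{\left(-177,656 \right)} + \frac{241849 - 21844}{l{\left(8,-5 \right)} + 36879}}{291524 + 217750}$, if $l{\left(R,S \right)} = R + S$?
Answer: $\frac{2684047}{2087004852} \approx 0.0012861$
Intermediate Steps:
$p{\left(d,K \right)} = -7 + K$
$\frac{p{\left(-177,656 \right)} + \frac{241849 - 21844}{l{\left(8,-5 \right)} + 36879}}{291524 + 217750} = \frac{\left(-7 + 656\right) + \frac{241849 - 21844}{\left(8 - 5\right) + 36879}}{291524 + 217750} = \frac{649 + \frac{220005}{3 + 36879}}{509274} = \left(649 + \frac{220005}{36882}\right) \frac{1}{509274} = \left(649 + 220005 \cdot \frac{1}{36882}\right) \frac{1}{509274} = \left(649 + \frac{24445}{4098}\right) \frac{1}{509274} = \frac{2684047}{4098} \cdot \frac{1}{509274} = \frac{2684047}{2087004852}$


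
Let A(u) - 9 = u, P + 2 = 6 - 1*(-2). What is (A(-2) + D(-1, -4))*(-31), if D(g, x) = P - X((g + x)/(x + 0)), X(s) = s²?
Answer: -5673/16 ≈ -354.56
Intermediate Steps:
P = 6 (P = -2 + (6 - 1*(-2)) = -2 + (6 + 2) = -2 + 8 = 6)
A(u) = 9 + u
D(g, x) = 6 - (g + x)²/x² (D(g, x) = 6 - ((g + x)/(x + 0))² = 6 - ((g + x)/x)² = 6 - (g + x)²/x²)
(A(-2) + D(-1, -4))*(-31) = ((9 - 2) + (6 - 1*(-1 - 4)²/(-4)²))*(-31) = (7 + (6 - 1*1/16*(-5)²))*(-31) = (7 + (6 - 1*1/16*25))*(-31) = (7 + (6 - 25/16))*(-31) = (7 + 71/16)*(-31) = (183/16)*(-31) = -5673/16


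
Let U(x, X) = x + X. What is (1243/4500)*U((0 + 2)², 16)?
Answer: 1243/225 ≈ 5.5244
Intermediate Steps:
U(x, X) = X + x
(1243/4500)*U((0 + 2)², 16) = (1243/4500)*(16 + (0 + 2)²) = (1243*(1/4500))*(16 + 2²) = 1243*(16 + 4)/4500 = (1243/4500)*20 = 1243/225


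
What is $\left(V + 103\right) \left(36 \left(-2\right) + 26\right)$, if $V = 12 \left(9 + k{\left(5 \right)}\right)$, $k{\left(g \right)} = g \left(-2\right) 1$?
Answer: $-4186$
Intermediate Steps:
$k{\left(g \right)} = - 2 g$ ($k{\left(g \right)} = - 2 g 1 = - 2 g$)
$V = -12$ ($V = 12 \left(9 - 10\right) = 12 \left(-1\right) = -12$)
$\left(V + 103\right) \left(36 \left(-2\right) + 26\right) = \left(-12 + 103\right) \left(36 \left(-2\right) + 26\right) = 91 \left(-72 + 26\right) = 91 \left(-46\right) = -4186$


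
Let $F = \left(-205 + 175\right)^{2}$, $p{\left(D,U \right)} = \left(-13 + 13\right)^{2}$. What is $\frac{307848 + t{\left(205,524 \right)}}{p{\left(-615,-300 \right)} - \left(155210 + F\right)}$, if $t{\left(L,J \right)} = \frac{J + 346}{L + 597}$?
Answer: $- \frac{123447483}{62600110} \approx -1.972$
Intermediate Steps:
$t{\left(L,J \right)} = \frac{346 + J}{597 + L}$
$p{\left(D,U \right)} = 0$ ($p{\left(D,U \right)} = 0^{2} = 0$)
$F = 900$ ($F = \left(-30\right)^{2} = 900$)
$\frac{307848 + t{\left(205,524 \right)}}{p{\left(-615,-300 \right)} - \left(155210 + F\right)} = \frac{307848 + \frac{346 + 524}{597 + 205}}{0 - 156110} = \frac{307848 + \frac{1}{802} \cdot 870}{0 - 156110} = \frac{307848 + \frac{435}{401}}{-156110} = \frac{123447483}{401} \left(- \frac{1}{156110}\right) = - \frac{123447483}{62600110}$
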